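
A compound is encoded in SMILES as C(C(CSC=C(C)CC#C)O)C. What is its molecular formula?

C10H16OS

Heavy atoms from the SMILES: 10 C, 1 O, 1 S.
Implicit hydrogens by atom environment:
  3 × C: 2 H each → 6
  3 × C: 1 H each → 3
  2 × C: 3 H each → 6
  2 × C: no H
  1 × O: 1 H
  1 × S: no H
  Total hydrogens = 16.
Molecular formula: C10H16OS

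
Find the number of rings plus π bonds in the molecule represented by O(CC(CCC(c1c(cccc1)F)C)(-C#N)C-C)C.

Molecular formula from the SMILES: C16H22FNO.
DoU = (2C + 2 + N − H − X)/2 = (2·16 + 2 + 1 − 22 − 1)/2 = 12/2 = 6.
(Structurally: 1 ring(s) + 5 π bond(s) = 6.)

6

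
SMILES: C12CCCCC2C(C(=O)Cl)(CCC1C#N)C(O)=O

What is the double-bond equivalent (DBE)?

6

Molecular formula from the SMILES: C13H16ClNO3.
DoU = (2C + 2 + N − H − X)/2 = (2·13 + 2 + 1 − 16 − 1)/2 = 12/2 = 6.
(Structurally: 2 ring(s) + 4 π bond(s) = 6.)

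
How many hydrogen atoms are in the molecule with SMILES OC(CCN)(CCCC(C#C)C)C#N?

Hydrogens are implicit in SMILES; fill each atom to its normal valence:
  5 × C: 2 H each → 10
  3 × C: no H
  2 × C: 1 H each → 2
  1 × C: 3 H
  1 × N: 2 H
  1 × N: no H
  1 × O: 1 H
  Total hydrogens = 18.

18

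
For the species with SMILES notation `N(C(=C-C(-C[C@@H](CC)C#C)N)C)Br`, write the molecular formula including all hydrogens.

Heavy atoms from the SMILES: 1 Br, 10 C, 2 N.
Implicit hydrogens by atom environment:
  4 × C: 1 H each → 4
  2 × C: 3 H each → 6
  2 × C: 2 H each → 4
  2 × C: no H
  1 × Br: no H
  1 × N: 2 H
  1 × N: 1 H
  Total hydrogens = 17.
Molecular formula: C10H17BrN2

C10H17BrN2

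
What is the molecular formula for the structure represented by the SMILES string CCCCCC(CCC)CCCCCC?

C15H32

Heavy atoms from the SMILES: 15 C.
Implicit hydrogens by atom environment:
  11 × C: 2 H each → 22
  3 × C: 3 H each → 9
  1 × C: 1 H
  Total hydrogens = 32.
Molecular formula: C15H32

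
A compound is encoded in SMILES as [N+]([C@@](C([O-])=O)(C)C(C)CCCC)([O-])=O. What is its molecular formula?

C9H16NO4-

Heavy atoms from the SMILES: 9 C, 1 N, 4 O.
Implicit hydrogens by atom environment:
  3 × C: 3 H each → 9
  3 × C: 2 H each → 6
  2 × C: no H
  2 × O: no H
  2 × O (charge -1): no H
  1 × C: 1 H
  1 × N (charge +1): no H
  Total hydrogens = 16.
Net charge -1.
Molecular formula: C9H16NO4-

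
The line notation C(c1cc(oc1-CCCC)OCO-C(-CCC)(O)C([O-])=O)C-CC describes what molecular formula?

Heavy atoms from the SMILES: 18 C, 6 O.
Implicit hydrogens by atom environment:
  9 × C: 2 H each → 18
  3 × C: 3 H each → 9
  3 × C (aromatic): no H
  3 × O: no H
  2 × C: no H
  1 × C (aromatic): 1 H
  1 × O: 1 H
  1 × O (aromatic): no H
  1 × O (charge -1): no H
  Total hydrogens = 29.
Net charge -1.
Molecular formula: C18H29O6-

C18H29O6-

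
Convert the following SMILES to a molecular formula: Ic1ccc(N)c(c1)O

Heavy atoms from the SMILES: 6 C, 1 I, 1 N, 1 O.
Implicit hydrogens by atom environment:
  3 × C (aromatic): 1 H each → 3
  3 × C (aromatic): no H
  1 × I: no H
  1 × N: 2 H
  1 × O: 1 H
  Total hydrogens = 6.
Molecular formula: C6H6INO

C6H6INO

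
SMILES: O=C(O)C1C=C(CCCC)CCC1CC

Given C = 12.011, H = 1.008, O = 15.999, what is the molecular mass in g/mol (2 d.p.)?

Molecular formula: C13H22O2.
M = 13×12.011 + 22×1.008 + 2×15.999 = 210.32 g/mol.

210.32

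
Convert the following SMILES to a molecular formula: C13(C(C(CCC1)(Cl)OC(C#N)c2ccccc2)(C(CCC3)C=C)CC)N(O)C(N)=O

C23H30ClN3O3

Heavy atoms from the SMILES: 23 C, 1 Cl, 3 N, 3 O.
Implicit hydrogens by atom environment:
  8 × C: 2 H each → 16
  5 × C (aromatic): 1 H each → 5
  5 × C: no H
  3 × C: 1 H each → 3
  2 × N: no H
  2 × O: no H
  1 × C: 3 H
  1 × C (aromatic): no H
  1 × Cl: no H
  1 × N: 2 H
  1 × O: 1 H
  Total hydrogens = 30.
Molecular formula: C23H30ClN3O3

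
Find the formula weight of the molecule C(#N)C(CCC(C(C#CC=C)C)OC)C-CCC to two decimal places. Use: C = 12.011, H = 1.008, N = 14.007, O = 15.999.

247.38

Molecular formula: C16H25NO.
M = 16×12.011 + 25×1.008 + 1×14.007 + 1×15.999 = 247.38 g/mol.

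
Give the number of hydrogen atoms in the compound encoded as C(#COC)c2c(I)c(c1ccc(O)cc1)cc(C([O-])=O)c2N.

11

Hydrogens are implicit in SMILES; fill each atom to its normal valence:
  7 × C (aromatic): no H
  5 × C (aromatic): 1 H each → 5
  3 × C: no H
  2 × O: no H
  1 × C: 3 H
  1 × I: no H
  1 × N: 2 H
  1 × O: 1 H
  1 × O (charge -1): no H
  Total hydrogens = 11.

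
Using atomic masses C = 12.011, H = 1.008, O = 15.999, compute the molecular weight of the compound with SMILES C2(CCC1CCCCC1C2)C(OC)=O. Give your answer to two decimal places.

196.29

Molecular formula: C12H20O2.
M = 12×12.011 + 20×1.008 + 2×15.999 = 196.29 g/mol.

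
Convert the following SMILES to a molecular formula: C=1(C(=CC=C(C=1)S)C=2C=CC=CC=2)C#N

C13H9NS

Heavy atoms from the SMILES: 13 C, 1 N, 1 S.
Implicit hydrogens by atom environment:
  8 × C (aromatic): 1 H each → 8
  4 × C (aromatic): no H
  1 × C: no H
  1 × N: no H
  1 × S: 1 H
  Total hydrogens = 9.
Molecular formula: C13H9NS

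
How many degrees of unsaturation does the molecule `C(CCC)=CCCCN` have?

1

Molecular formula from the SMILES: C8H17N.
DoU = (2C + 2 + N − H − X)/2 = (2·8 + 2 + 1 − 17 − 0)/2 = 2/2 = 1.
(Structurally: 0 ring(s) + 1 π bond(s) = 1.)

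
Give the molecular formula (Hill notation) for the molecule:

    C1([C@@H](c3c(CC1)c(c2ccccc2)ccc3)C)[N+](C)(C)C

Heavy atoms from the SMILES: 20 C, 1 N.
Implicit hydrogens by atom environment:
  8 × C (aromatic): 1 H each → 8
  4 × C: 3 H each → 12
  4 × C (aromatic): no H
  2 × C: 2 H each → 4
  2 × C: 1 H each → 2
  1 × N (charge +1): no H
  Total hydrogens = 26.
Net charge +1.
Molecular formula: C20H26N+

C20H26N+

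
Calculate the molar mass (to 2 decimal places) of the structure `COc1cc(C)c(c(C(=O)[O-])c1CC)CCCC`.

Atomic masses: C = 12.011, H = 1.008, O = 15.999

Molecular formula: C15H21O3-.
M = 15×12.011 + 21×1.008 + 3×15.999 = 249.33 g/mol.

249.33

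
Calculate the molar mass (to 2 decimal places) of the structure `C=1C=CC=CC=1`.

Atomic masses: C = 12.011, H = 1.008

Molecular formula: C6H6.
M = 6×12.011 + 6×1.008 = 78.11 g/mol.

78.11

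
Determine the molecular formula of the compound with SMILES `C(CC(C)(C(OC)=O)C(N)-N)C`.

Heavy atoms from the SMILES: 8 C, 2 N, 2 O.
Implicit hydrogens by atom environment:
  3 × C: 3 H each → 9
  2 × C: 2 H each → 4
  2 × C: no H
  2 × N: 2 H each → 4
  2 × O: no H
  1 × C: 1 H
  Total hydrogens = 18.
Molecular formula: C8H18N2O2

C8H18N2O2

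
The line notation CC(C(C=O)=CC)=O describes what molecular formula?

C6H8O2

Heavy atoms from the SMILES: 6 C, 2 O.
Implicit hydrogens by atom environment:
  2 × C: 3 H each → 6
  2 × C: 1 H each → 2
  2 × C: no H
  2 × O: no H
  Total hydrogens = 8.
Molecular formula: C6H8O2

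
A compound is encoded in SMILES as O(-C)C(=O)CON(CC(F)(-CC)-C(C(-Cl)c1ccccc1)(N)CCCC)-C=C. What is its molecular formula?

Heavy atoms from the SMILES: 21 C, 1 Cl, 1 F, 2 N, 3 O.
Implicit hydrogens by atom environment:
  7 × C: 2 H each → 14
  5 × C (aromatic): 1 H each → 5
  3 × C: 3 H each → 9
  3 × C: no H
  3 × O: no H
  2 × C: 1 H each → 2
  1 × C (aromatic): no H
  1 × Cl: no H
  1 × F: no H
  1 × N: 2 H
  1 × N: no H
  Total hydrogens = 32.
Molecular formula: C21H32ClFN2O3

C21H32ClFN2O3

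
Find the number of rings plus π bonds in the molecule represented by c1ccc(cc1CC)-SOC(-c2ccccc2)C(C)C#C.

Molecular formula from the SMILES: C19H20OS.
DoU = (2C + 2 + N − H − X)/2 = (2·19 + 2 + 0 − 20 − 0)/2 = 20/2 = 10.
(Structurally: 2 ring(s) + 8 π bond(s) = 10.)

10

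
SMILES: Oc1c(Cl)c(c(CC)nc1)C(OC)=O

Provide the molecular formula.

Heavy atoms from the SMILES: 9 C, 1 Cl, 1 N, 3 O.
Implicit hydrogens by atom environment:
  4 × C (aromatic): no H
  2 × C: 3 H each → 6
  2 × O: no H
  1 × C: 2 H
  1 × C (aromatic): 1 H
  1 × C: no H
  1 × Cl: no H
  1 × N (aromatic): no H
  1 × O: 1 H
  Total hydrogens = 10.
Molecular formula: C9H10ClNO3

C9H10ClNO3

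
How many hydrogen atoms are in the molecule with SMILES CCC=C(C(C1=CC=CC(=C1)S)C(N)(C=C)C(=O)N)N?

21

Hydrogens are implicit in SMILES; fill each atom to its normal valence:
  4 × C (aromatic): 1 H each → 4
  3 × C: 1 H each → 3
  3 × C: no H
  3 × N: 2 H each → 6
  2 × C: 2 H each → 4
  2 × C (aromatic): no H
  1 × C: 3 H
  1 × O: no H
  1 × S: 1 H
  Total hydrogens = 21.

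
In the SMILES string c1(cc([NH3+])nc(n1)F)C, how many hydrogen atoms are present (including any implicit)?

Hydrogens are implicit in SMILES; fill each atom to its normal valence:
  3 × C (aromatic): no H
  2 × N (aromatic): no H
  1 × C: 3 H
  1 × C (aromatic): 1 H
  1 × F: no H
  1 × N (charge +1): 3 H
  Total hydrogens = 7.

7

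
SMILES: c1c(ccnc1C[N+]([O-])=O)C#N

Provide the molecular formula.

Heavy atoms from the SMILES: 7 C, 3 N, 2 O.
Implicit hydrogens by atom environment:
  3 × C (aromatic): 1 H each → 3
  2 × C (aromatic): no H
  1 × C: 2 H
  1 × C: no H
  1 × N (aromatic): no H
  1 × N: no H
  1 × N (charge +1): no H
  1 × O: no H
  1 × O (charge -1): no H
  Total hydrogens = 5.
Molecular formula: C7H5N3O2

C7H5N3O2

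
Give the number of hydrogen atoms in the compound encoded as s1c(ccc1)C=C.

Hydrogens are implicit in SMILES; fill each atom to its normal valence:
  3 × C (aromatic): 1 H each → 3
  1 × C: 2 H
  1 × C: 1 H
  1 × C (aromatic): no H
  1 × S (aromatic): no H
  Total hydrogens = 6.

6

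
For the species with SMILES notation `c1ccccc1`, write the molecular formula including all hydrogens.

Heavy atoms from the SMILES: 6 C.
Implicit hydrogens by atom environment:
  6 × C (aromatic): 1 H each → 6
  Total hydrogens = 6.
Molecular formula: C6H6

C6H6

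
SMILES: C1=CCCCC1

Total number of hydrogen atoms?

Hydrogens are implicit in SMILES; fill each atom to its normal valence:
  4 × C: 2 H each → 8
  2 × C: 1 H each → 2
  Total hydrogens = 10.

10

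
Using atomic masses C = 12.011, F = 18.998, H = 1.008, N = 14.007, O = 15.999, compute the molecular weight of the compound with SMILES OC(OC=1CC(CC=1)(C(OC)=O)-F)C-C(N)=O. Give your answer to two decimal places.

Molecular formula: C10H14FNO5.
M = 10×12.011 + 1×18.998 + 14×1.008 + 1×14.007 + 5×15.999 = 247.22 g/mol.

247.22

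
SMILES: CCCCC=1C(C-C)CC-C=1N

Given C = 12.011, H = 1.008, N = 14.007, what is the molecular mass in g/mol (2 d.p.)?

Molecular formula: C11H21N.
M = 11×12.011 + 21×1.008 + 1×14.007 = 167.30 g/mol.

167.30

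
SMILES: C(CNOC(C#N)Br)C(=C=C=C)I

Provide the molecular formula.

Heavy atoms from the SMILES: 1 Br, 8 C, 1 I, 2 N, 1 O.
Implicit hydrogens by atom environment:
  4 × C: no H
  3 × C: 2 H each → 6
  1 × Br: no H
  1 × C: 1 H
  1 × I: no H
  1 × N: 1 H
  1 × N: no H
  1 × O: no H
  Total hydrogens = 8.
Molecular formula: C8H8BrIN2O

C8H8BrIN2O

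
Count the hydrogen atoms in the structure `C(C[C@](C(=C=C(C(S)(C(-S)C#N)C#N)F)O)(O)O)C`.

13

Hydrogens are implicit in SMILES; fill each atom to its normal valence:
  7 × C: no H
  3 × O: 1 H each → 3
  2 × C: 2 H each → 4
  2 × N: no H
  2 × S: 1 H each → 2
  1 × C: 3 H
  1 × C: 1 H
  1 × F: no H
  Total hydrogens = 13.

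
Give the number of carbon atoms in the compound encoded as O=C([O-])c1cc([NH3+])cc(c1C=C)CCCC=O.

13

The symbol for carbon appears 13 times in the SMILES. Lowercase c denotes aromatic carbon and counts toward C.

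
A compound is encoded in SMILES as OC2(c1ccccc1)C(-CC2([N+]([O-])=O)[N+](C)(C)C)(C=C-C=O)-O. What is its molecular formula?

C16H21N2O5+

Heavy atoms from the SMILES: 16 C, 2 N, 5 O.
Implicit hydrogens by atom environment:
  5 × C (aromatic): 1 H each → 5
  3 × C: 3 H each → 9
  3 × C: 1 H each → 3
  3 × C: no H
  2 × N (charge +1): no H
  2 × O: 1 H each → 2
  2 × O: no H
  1 × C: 2 H
  1 × C (aromatic): no H
  1 × O (charge -1): no H
  Total hydrogens = 21.
Net charge +1.
Molecular formula: C16H21N2O5+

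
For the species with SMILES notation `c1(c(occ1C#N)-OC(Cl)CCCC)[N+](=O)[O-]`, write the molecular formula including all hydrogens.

Heavy atoms from the SMILES: 10 C, 1 Cl, 2 N, 4 O.
Implicit hydrogens by atom environment:
  3 × C: 2 H each → 6
  3 × C (aromatic): no H
  2 × O: no H
  1 × C: 3 H
  1 × C (aromatic): 1 H
  1 × C: 1 H
  1 × C: no H
  1 × Cl: no H
  1 × N: no H
  1 × N (charge +1): no H
  1 × O (aromatic): no H
  1 × O (charge -1): no H
  Total hydrogens = 11.
Molecular formula: C10H11ClN2O4

C10H11ClN2O4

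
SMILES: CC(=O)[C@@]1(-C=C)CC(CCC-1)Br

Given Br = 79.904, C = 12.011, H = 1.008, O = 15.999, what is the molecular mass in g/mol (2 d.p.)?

Molecular formula: C10H15BrO.
M = 1×79.904 + 10×12.011 + 15×1.008 + 1×15.999 = 231.13 g/mol.

231.13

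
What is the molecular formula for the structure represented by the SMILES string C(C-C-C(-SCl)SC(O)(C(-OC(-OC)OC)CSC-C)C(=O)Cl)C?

C14H26Cl2O5S3

Heavy atoms from the SMILES: 14 C, 2 Cl, 5 O, 3 S.
Implicit hydrogens by atom environment:
  5 × C: 2 H each → 10
  4 × C: 3 H each → 12
  4 × O: no H
  3 × C: 1 H each → 3
  3 × S: no H
  2 × C: no H
  2 × Cl: no H
  1 × O: 1 H
  Total hydrogens = 26.
Molecular formula: C14H26Cl2O5S3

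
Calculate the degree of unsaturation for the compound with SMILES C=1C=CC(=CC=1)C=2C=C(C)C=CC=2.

Molecular formula from the SMILES: C13H12.
DoU = (2C + 2 + N − H − X)/2 = (2·13 + 2 + 0 − 12 − 0)/2 = 16/2 = 8.
(Structurally: 2 ring(s) + 6 π bond(s) = 8.)

8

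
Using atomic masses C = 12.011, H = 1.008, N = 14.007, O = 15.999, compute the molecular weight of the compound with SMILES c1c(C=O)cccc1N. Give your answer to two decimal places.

121.14

Molecular formula: C7H7NO.
M = 7×12.011 + 7×1.008 + 1×14.007 + 1×15.999 = 121.14 g/mol.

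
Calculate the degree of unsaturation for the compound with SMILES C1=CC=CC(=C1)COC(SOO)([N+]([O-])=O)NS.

Molecular formula from the SMILES: C8H10N2O5S2.
DoU = (2C + 2 + N − H − X)/2 = (2·8 + 2 + 2 − 10 − 0)/2 = 10/2 = 5.
(Structurally: 1 ring(s) + 4 π bond(s) = 5.)

5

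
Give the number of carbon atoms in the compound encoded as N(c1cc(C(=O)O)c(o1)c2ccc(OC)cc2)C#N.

The symbol for carbon appears 13 times in the SMILES. Lowercase c denotes aromatic carbon and counts toward C.

13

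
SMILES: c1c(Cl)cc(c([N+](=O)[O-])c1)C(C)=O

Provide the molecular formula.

Heavy atoms from the SMILES: 8 C, 1 Cl, 1 N, 3 O.
Implicit hydrogens by atom environment:
  3 × C (aromatic): 1 H each → 3
  3 × C (aromatic): no H
  2 × O: no H
  1 × C: 3 H
  1 × C: no H
  1 × Cl: no H
  1 × N (charge +1): no H
  1 × O (charge -1): no H
  Total hydrogens = 6.
Molecular formula: C8H6ClNO3

C8H6ClNO3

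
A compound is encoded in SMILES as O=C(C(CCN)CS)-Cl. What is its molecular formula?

C5H10ClNOS

Heavy atoms from the SMILES: 5 C, 1 Cl, 1 N, 1 O, 1 S.
Implicit hydrogens by atom environment:
  3 × C: 2 H each → 6
  1 × C: 1 H
  1 × C: no H
  1 × Cl: no H
  1 × N: 2 H
  1 × O: no H
  1 × S: 1 H
  Total hydrogens = 10.
Molecular formula: C5H10ClNOS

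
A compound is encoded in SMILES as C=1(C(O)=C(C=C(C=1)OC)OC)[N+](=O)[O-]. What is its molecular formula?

C8H9NO5

Heavy atoms from the SMILES: 8 C, 1 N, 5 O.
Implicit hydrogens by atom environment:
  4 × C (aromatic): no H
  3 × O: no H
  2 × C: 3 H each → 6
  2 × C (aromatic): 1 H each → 2
  1 × N (charge +1): no H
  1 × O: 1 H
  1 × O (charge -1): no H
  Total hydrogens = 9.
Molecular formula: C8H9NO5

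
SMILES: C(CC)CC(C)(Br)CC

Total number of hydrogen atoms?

17

Hydrogens are implicit in SMILES; fill each atom to its normal valence:
  4 × C: 2 H each → 8
  3 × C: 3 H each → 9
  1 × Br: no H
  1 × C: no H
  Total hydrogens = 17.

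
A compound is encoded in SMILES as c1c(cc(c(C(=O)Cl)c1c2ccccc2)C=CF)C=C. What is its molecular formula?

Heavy atoms from the SMILES: 17 C, 1 Cl, 1 F, 1 O.
Implicit hydrogens by atom environment:
  7 × C (aromatic): 1 H each → 7
  5 × C (aromatic): no H
  3 × C: 1 H each → 3
  1 × C: 2 H
  1 × C: no H
  1 × Cl: no H
  1 × F: no H
  1 × O: no H
  Total hydrogens = 12.
Molecular formula: C17H12ClFO

C17H12ClFO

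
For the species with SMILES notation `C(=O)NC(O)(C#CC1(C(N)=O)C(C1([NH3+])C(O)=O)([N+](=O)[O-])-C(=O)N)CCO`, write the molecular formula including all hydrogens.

Heavy atoms from the SMILES: 12 C, 5 N, 9 O.
Implicit hydrogens by atom environment:
  9 × C: no H
  5 × O: no H
  3 × O: 1 H each → 3
  2 × C: 2 H each → 4
  2 × N: 2 H each → 4
  1 × C: 1 H
  1 × N (charge +1): 3 H
  1 × N: 1 H
  1 × N (charge +1): no H
  1 × O (charge -1): no H
  Total hydrogens = 16.
Net charge +1.
Molecular formula: C12H16N5O9+

C12H16N5O9+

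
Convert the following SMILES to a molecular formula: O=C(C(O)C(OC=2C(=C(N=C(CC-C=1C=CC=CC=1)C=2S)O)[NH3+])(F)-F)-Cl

C16H16ClF2N2O4S+

Heavy atoms from the SMILES: 16 C, 1 Cl, 2 F, 2 N, 4 O, 1 S.
Implicit hydrogens by atom environment:
  6 × C (aromatic): no H
  5 × C (aromatic): 1 H each → 5
  2 × C: 2 H each → 4
  2 × C: no H
  2 × F: no H
  2 × O: 1 H each → 2
  2 × O: no H
  1 × C: 1 H
  1 × Cl: no H
  1 × N (charge +1): 3 H
  1 × N (aromatic): no H
  1 × S: 1 H
  Total hydrogens = 16.
Net charge +1.
Molecular formula: C16H16ClF2N2O4S+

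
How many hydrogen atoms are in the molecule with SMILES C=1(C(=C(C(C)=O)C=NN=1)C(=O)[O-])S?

5

Hydrogens are implicit in SMILES; fill each atom to its normal valence:
  3 × C (aromatic): no H
  2 × C: no H
  2 × N (aromatic): no H
  2 × O: no H
  1 × C: 3 H
  1 × C (aromatic): 1 H
  1 × O (charge -1): no H
  1 × S: 1 H
  Total hydrogens = 5.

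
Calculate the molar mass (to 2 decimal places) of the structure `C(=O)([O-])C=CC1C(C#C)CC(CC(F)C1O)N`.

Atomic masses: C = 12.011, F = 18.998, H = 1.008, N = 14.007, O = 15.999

Molecular formula: C12H15FNO3-.
M = 12×12.011 + 1×18.998 + 15×1.008 + 1×14.007 + 3×15.999 = 240.25 g/mol.

240.25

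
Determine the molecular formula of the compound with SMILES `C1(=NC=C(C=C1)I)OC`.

Heavy atoms from the SMILES: 6 C, 1 I, 1 N, 1 O.
Implicit hydrogens by atom environment:
  3 × C (aromatic): 1 H each → 3
  2 × C (aromatic): no H
  1 × C: 3 H
  1 × I: no H
  1 × N (aromatic): no H
  1 × O: no H
  Total hydrogens = 6.
Molecular formula: C6H6INO

C6H6INO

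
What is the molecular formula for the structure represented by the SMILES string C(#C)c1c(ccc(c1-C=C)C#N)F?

Heavy atoms from the SMILES: 11 C, 1 F, 1 N.
Implicit hydrogens by atom environment:
  4 × C (aromatic): no H
  2 × C (aromatic): 1 H each → 2
  2 × C: 1 H each → 2
  2 × C: no H
  1 × C: 2 H
  1 × F: no H
  1 × N: no H
  Total hydrogens = 6.
Molecular formula: C11H6FN

C11H6FN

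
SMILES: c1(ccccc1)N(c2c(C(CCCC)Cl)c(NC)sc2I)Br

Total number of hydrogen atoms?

19

Hydrogens are implicit in SMILES; fill each atom to its normal valence:
  5 × C (aromatic): 1 H each → 5
  5 × C (aromatic): no H
  3 × C: 2 H each → 6
  2 × C: 3 H each → 6
  1 × Br: no H
  1 × C: 1 H
  1 × Cl: no H
  1 × I: no H
  1 × N: 1 H
  1 × N: no H
  1 × S (aromatic): no H
  Total hydrogens = 19.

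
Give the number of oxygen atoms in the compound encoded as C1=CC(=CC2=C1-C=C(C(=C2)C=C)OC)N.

1

The symbol for oxygen appears 1 time in the SMILES.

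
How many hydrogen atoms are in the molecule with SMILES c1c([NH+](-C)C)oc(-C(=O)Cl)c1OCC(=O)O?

Hydrogens are implicit in SMILES; fill each atom to its normal valence:
  3 × C (aromatic): no H
  3 × O: no H
  2 × C: 3 H each → 6
  2 × C: no H
  1 × C: 2 H
  1 × C (aromatic): 1 H
  1 × Cl: no H
  1 × N (charge +1): 1 H
  1 × O: 1 H
  1 × O (aromatic): no H
  Total hydrogens = 11.

11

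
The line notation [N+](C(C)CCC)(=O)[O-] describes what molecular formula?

Heavy atoms from the SMILES: 5 C, 1 N, 2 O.
Implicit hydrogens by atom environment:
  2 × C: 3 H each → 6
  2 × C: 2 H each → 4
  1 × C: 1 H
  1 × N (charge +1): no H
  1 × O: no H
  1 × O (charge -1): no H
  Total hydrogens = 11.
Molecular formula: C5H11NO2

C5H11NO2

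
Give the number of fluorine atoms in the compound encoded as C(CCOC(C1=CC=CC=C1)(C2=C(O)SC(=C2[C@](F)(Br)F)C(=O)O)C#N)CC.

2

The symbol for fluorine appears 2 times in the SMILES.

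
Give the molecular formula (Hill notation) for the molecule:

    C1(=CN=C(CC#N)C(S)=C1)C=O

C8H6N2OS

Heavy atoms from the SMILES: 8 C, 2 N, 1 O, 1 S.
Implicit hydrogens by atom environment:
  3 × C (aromatic): no H
  2 × C (aromatic): 1 H each → 2
  1 × C: 2 H
  1 × C: 1 H
  1 × C: no H
  1 × N (aromatic): no H
  1 × N: no H
  1 × O: no H
  1 × S: 1 H
  Total hydrogens = 6.
Molecular formula: C8H6N2OS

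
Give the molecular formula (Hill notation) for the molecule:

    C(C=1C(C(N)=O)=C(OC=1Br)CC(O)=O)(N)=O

C8H7BrN2O5

Heavy atoms from the SMILES: 1 Br, 8 C, 2 N, 5 O.
Implicit hydrogens by atom environment:
  4 × C (aromatic): no H
  3 × C: no H
  3 × O: no H
  2 × N: 2 H each → 4
  1 × Br: no H
  1 × C: 2 H
  1 × O: 1 H
  1 × O (aromatic): no H
  Total hydrogens = 7.
Molecular formula: C8H7BrN2O5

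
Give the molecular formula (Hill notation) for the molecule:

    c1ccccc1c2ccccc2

C12H10

Heavy atoms from the SMILES: 12 C.
Implicit hydrogens by atom environment:
  10 × C (aromatic): 1 H each → 10
  2 × C (aromatic): no H
  Total hydrogens = 10.
Molecular formula: C12H10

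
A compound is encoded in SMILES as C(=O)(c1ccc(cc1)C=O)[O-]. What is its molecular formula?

C8H5O3-

Heavy atoms from the SMILES: 8 C, 3 O.
Implicit hydrogens by atom environment:
  4 × C (aromatic): 1 H each → 4
  2 × C (aromatic): no H
  2 × O: no H
  1 × C: 1 H
  1 × C: no H
  1 × O (charge -1): no H
  Total hydrogens = 5.
Net charge -1.
Molecular formula: C8H5O3-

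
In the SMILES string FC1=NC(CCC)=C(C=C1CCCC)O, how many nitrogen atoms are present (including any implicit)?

1

The symbol for nitrogen appears 1 time in the SMILES.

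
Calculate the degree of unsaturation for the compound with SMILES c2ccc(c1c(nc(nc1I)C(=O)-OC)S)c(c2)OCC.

9

Molecular formula from the SMILES: C14H13IN2O3S.
DoU = (2C + 2 + N − H − X)/2 = (2·14 + 2 + 2 − 13 − 1)/2 = 18/2 = 9.
(Structurally: 2 ring(s) + 7 π bond(s) = 9.)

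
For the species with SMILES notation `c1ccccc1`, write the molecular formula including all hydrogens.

Heavy atoms from the SMILES: 6 C.
Implicit hydrogens by atom environment:
  6 × C (aromatic): 1 H each → 6
  Total hydrogens = 6.
Molecular formula: C6H6

C6H6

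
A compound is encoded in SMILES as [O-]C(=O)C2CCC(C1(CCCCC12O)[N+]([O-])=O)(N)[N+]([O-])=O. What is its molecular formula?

C11H16N3O7-

Heavy atoms from the SMILES: 11 C, 3 N, 7 O.
Implicit hydrogens by atom environment:
  6 × C: 2 H each → 12
  4 × C: no H
  3 × O: no H
  3 × O (charge -1): no H
  2 × N (charge +1): no H
  1 × C: 1 H
  1 × N: 2 H
  1 × O: 1 H
  Total hydrogens = 16.
Net charge -1.
Molecular formula: C11H16N3O7-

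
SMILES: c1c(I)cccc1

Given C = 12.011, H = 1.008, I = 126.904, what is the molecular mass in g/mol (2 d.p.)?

Molecular formula: C6H5I.
M = 6×12.011 + 5×1.008 + 1×126.904 = 204.01 g/mol.

204.01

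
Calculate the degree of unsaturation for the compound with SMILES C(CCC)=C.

1

Molecular formula from the SMILES: C5H10.
DoU = (2C + 2 + N − H − X)/2 = (2·5 + 2 + 0 − 10 − 0)/2 = 2/2 = 1.
(Structurally: 0 ring(s) + 1 π bond(s) = 1.)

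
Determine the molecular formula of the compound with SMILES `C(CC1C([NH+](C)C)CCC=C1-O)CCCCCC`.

C16H32NO+

Heavy atoms from the SMILES: 16 C, 1 N, 1 O.
Implicit hydrogens by atom environment:
  9 × C: 2 H each → 18
  3 × C: 3 H each → 9
  3 × C: 1 H each → 3
  1 × C: no H
  1 × N (charge +1): 1 H
  1 × O: 1 H
  Total hydrogens = 32.
Net charge +1.
Molecular formula: C16H32NO+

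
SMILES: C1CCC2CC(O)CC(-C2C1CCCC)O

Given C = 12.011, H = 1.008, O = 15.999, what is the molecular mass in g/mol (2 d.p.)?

226.36

Molecular formula: C14H26O2.
M = 14×12.011 + 26×1.008 + 2×15.999 = 226.36 g/mol.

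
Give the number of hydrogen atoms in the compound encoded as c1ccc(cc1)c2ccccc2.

Hydrogens are implicit in SMILES; fill each atom to its normal valence:
  10 × C (aromatic): 1 H each → 10
  2 × C (aromatic): no H
  Total hydrogens = 10.

10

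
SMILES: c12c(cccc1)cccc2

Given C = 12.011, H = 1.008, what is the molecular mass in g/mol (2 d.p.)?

128.17

Molecular formula: C10H8.
M = 10×12.011 + 8×1.008 = 128.17 g/mol.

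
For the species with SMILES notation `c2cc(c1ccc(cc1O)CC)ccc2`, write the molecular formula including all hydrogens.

Heavy atoms from the SMILES: 14 C, 1 O.
Implicit hydrogens by atom environment:
  8 × C (aromatic): 1 H each → 8
  4 × C (aromatic): no H
  1 × C: 3 H
  1 × C: 2 H
  1 × O: 1 H
  Total hydrogens = 14.
Molecular formula: C14H14O

C14H14O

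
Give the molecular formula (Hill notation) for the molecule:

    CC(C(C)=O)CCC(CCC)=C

Heavy atoms from the SMILES: 11 C, 1 O.
Implicit hydrogens by atom environment:
  5 × C: 2 H each → 10
  3 × C: 3 H each → 9
  2 × C: no H
  1 × C: 1 H
  1 × O: no H
  Total hydrogens = 20.
Molecular formula: C11H20O

C11H20O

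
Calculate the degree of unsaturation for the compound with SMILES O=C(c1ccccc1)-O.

Molecular formula from the SMILES: C7H6O2.
DoU = (2C + 2 + N − H − X)/2 = (2·7 + 2 + 0 − 6 − 0)/2 = 10/2 = 5.
(Structurally: 1 ring(s) + 4 π bond(s) = 5.)

5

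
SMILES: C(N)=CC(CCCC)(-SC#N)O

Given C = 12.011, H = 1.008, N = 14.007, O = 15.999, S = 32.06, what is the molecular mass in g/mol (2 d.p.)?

186.27

Molecular formula: C8H14N2OS.
M = 8×12.011 + 14×1.008 + 2×14.007 + 1×15.999 + 1×32.06 = 186.27 g/mol.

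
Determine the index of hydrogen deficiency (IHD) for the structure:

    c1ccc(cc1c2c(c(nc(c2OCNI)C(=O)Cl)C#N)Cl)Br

11

Molecular formula from the SMILES: C14H7BrCl2IN3O2.
DoU = (2C + 2 + N − H − X)/2 = (2·14 + 2 + 3 − 7 − 4)/2 = 22/2 = 11.
(Structurally: 2 ring(s) + 9 π bond(s) = 11.)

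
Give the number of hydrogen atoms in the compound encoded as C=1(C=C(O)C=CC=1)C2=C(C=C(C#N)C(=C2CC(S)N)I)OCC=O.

15

Hydrogens are implicit in SMILES; fill each atom to its normal valence:
  7 × C (aromatic): no H
  5 × C (aromatic): 1 H each → 5
  2 × C: 2 H each → 4
  2 × C: 1 H each → 2
  2 × O: no H
  1 × C: no H
  1 × I: no H
  1 × N: 2 H
  1 × N: no H
  1 × O: 1 H
  1 × S: 1 H
  Total hydrogens = 15.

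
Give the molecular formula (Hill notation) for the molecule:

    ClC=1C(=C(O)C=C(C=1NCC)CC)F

C10H13ClFNO

Heavy atoms from the SMILES: 10 C, 1 Cl, 1 F, 1 N, 1 O.
Implicit hydrogens by atom environment:
  5 × C (aromatic): no H
  2 × C: 3 H each → 6
  2 × C: 2 H each → 4
  1 × C (aromatic): 1 H
  1 × Cl: no H
  1 × F: no H
  1 × N: 1 H
  1 × O: 1 H
  Total hydrogens = 13.
Molecular formula: C10H13ClFNO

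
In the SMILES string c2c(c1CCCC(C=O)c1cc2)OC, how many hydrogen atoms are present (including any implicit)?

Hydrogens are implicit in SMILES; fill each atom to its normal valence:
  3 × C: 2 H each → 6
  3 × C (aromatic): 1 H each → 3
  3 × C (aromatic): no H
  2 × C: 1 H each → 2
  2 × O: no H
  1 × C: 3 H
  Total hydrogens = 14.

14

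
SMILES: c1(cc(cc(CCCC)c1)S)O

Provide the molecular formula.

C10H14OS

Heavy atoms from the SMILES: 10 C, 1 O, 1 S.
Implicit hydrogens by atom environment:
  3 × C: 2 H each → 6
  3 × C (aromatic): 1 H each → 3
  3 × C (aromatic): no H
  1 × C: 3 H
  1 × O: 1 H
  1 × S: 1 H
  Total hydrogens = 14.
Molecular formula: C10H14OS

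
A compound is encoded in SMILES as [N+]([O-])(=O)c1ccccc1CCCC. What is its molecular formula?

C10H13NO2

Heavy atoms from the SMILES: 10 C, 1 N, 2 O.
Implicit hydrogens by atom environment:
  4 × C (aromatic): 1 H each → 4
  3 × C: 2 H each → 6
  2 × C (aromatic): no H
  1 × C: 3 H
  1 × N (charge +1): no H
  1 × O: no H
  1 × O (charge -1): no H
  Total hydrogens = 13.
Molecular formula: C10H13NO2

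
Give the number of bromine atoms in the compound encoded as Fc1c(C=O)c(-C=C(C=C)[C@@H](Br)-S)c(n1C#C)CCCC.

1

The symbol for bromine appears 1 time in the SMILES.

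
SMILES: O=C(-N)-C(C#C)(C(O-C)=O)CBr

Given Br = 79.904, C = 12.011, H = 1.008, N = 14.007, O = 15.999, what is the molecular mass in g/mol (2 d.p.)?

234.05

Molecular formula: C7H8BrNO3.
M = 1×79.904 + 7×12.011 + 8×1.008 + 1×14.007 + 3×15.999 = 234.05 g/mol.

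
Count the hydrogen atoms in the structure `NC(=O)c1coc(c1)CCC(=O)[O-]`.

Hydrogens are implicit in SMILES; fill each atom to its normal valence:
  2 × C: 2 H each → 4
  2 × C (aromatic): 1 H each → 2
  2 × C (aromatic): no H
  2 × C: no H
  2 × O: no H
  1 × N: 2 H
  1 × O (aromatic): no H
  1 × O (charge -1): no H
  Total hydrogens = 8.

8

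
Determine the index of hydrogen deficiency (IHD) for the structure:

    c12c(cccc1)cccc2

7

Molecular formula from the SMILES: C10H8.
DoU = (2C + 2 + N − H − X)/2 = (2·10 + 2 + 0 − 8 − 0)/2 = 14/2 = 7.
(Structurally: 2 ring(s) + 5 π bond(s) = 7.)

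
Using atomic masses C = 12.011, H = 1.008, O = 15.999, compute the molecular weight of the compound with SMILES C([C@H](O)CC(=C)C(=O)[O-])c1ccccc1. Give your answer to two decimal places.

205.23

Molecular formula: C12H13O3-.
M = 12×12.011 + 13×1.008 + 3×15.999 = 205.23 g/mol.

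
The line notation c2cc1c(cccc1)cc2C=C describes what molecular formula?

C12H10

Heavy atoms from the SMILES: 12 C.
Implicit hydrogens by atom environment:
  7 × C (aromatic): 1 H each → 7
  3 × C (aromatic): no H
  1 × C: 2 H
  1 × C: 1 H
  Total hydrogens = 10.
Molecular formula: C12H10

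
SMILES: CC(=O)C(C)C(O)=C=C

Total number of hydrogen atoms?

Hydrogens are implicit in SMILES; fill each atom to its normal valence:
  3 × C: no H
  2 × C: 3 H each → 6
  1 × C: 2 H
  1 × C: 1 H
  1 × O: 1 H
  1 × O: no H
  Total hydrogens = 10.

10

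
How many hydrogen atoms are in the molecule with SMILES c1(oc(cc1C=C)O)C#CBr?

5

Hydrogens are implicit in SMILES; fill each atom to its normal valence:
  3 × C (aromatic): no H
  2 × C: no H
  1 × Br: no H
  1 × C: 2 H
  1 × C (aromatic): 1 H
  1 × C: 1 H
  1 × O: 1 H
  1 × O (aromatic): no H
  Total hydrogens = 5.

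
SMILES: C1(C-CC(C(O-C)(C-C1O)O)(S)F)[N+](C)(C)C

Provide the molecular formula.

C11H23FNO3S+

Heavy atoms from the SMILES: 11 C, 1 F, 1 N, 3 O, 1 S.
Implicit hydrogens by atom environment:
  4 × C: 3 H each → 12
  3 × C: 2 H each → 6
  2 × C: 1 H each → 2
  2 × C: no H
  2 × O: 1 H each → 2
  1 × F: no H
  1 × N (charge +1): no H
  1 × O: no H
  1 × S: 1 H
  Total hydrogens = 23.
Net charge +1.
Molecular formula: C11H23FNO3S+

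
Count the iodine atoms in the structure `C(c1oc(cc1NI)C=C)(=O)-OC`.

1

The symbol for iodine appears 1 time in the SMILES.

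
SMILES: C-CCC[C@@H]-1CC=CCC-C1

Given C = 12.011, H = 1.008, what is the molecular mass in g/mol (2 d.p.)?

152.28

Molecular formula: C11H20.
M = 11×12.011 + 20×1.008 = 152.28 g/mol.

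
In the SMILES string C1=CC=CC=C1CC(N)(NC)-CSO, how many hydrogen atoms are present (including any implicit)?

16

Hydrogens are implicit in SMILES; fill each atom to its normal valence:
  5 × C (aromatic): 1 H each → 5
  2 × C: 2 H each → 4
  1 × C: 3 H
  1 × C: no H
  1 × C (aromatic): no H
  1 × N: 2 H
  1 × N: 1 H
  1 × O: 1 H
  1 × S: no H
  Total hydrogens = 16.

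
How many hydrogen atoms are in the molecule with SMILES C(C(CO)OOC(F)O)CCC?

Hydrogens are implicit in SMILES; fill each atom to its normal valence:
  4 × C: 2 H each → 8
  2 × C: 1 H each → 2
  2 × O: 1 H each → 2
  2 × O: no H
  1 × C: 3 H
  1 × F: no H
  Total hydrogens = 15.

15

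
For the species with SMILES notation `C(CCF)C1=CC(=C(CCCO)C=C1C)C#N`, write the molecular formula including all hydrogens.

C14H18FNO

Heavy atoms from the SMILES: 14 C, 1 F, 1 N, 1 O.
Implicit hydrogens by atom environment:
  6 × C: 2 H each → 12
  4 × C (aromatic): no H
  2 × C (aromatic): 1 H each → 2
  1 × C: 3 H
  1 × C: no H
  1 × F: no H
  1 × N: no H
  1 × O: 1 H
  Total hydrogens = 18.
Molecular formula: C14H18FNO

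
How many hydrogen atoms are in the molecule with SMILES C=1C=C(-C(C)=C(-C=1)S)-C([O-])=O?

Hydrogens are implicit in SMILES; fill each atom to its normal valence:
  3 × C (aromatic): 1 H each → 3
  3 × C (aromatic): no H
  1 × C: 3 H
  1 × C: no H
  1 × O: no H
  1 × O (charge -1): no H
  1 × S: 1 H
  Total hydrogens = 7.

7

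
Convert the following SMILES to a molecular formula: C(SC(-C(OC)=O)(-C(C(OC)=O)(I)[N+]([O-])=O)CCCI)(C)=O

C11H15I2NO7S

Heavy atoms from the SMILES: 11 C, 2 I, 1 N, 7 O, 1 S.
Implicit hydrogens by atom environment:
  6 × O: no H
  5 × C: no H
  3 × C: 3 H each → 9
  3 × C: 2 H each → 6
  2 × I: no H
  1 × N (charge +1): no H
  1 × O (charge -1): no H
  1 × S: no H
  Total hydrogens = 15.
Molecular formula: C11H15I2NO7S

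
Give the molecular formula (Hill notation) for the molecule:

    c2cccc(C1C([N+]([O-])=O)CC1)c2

Heavy atoms from the SMILES: 10 C, 1 N, 2 O.
Implicit hydrogens by atom environment:
  5 × C (aromatic): 1 H each → 5
  2 × C: 2 H each → 4
  2 × C: 1 H each → 2
  1 × C (aromatic): no H
  1 × N (charge +1): no H
  1 × O: no H
  1 × O (charge -1): no H
  Total hydrogens = 11.
Molecular formula: C10H11NO2

C10H11NO2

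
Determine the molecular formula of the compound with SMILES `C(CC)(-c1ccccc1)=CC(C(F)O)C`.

Heavy atoms from the SMILES: 13 C, 1 F, 1 O.
Implicit hydrogens by atom environment:
  5 × C (aromatic): 1 H each → 5
  3 × C: 1 H each → 3
  2 × C: 3 H each → 6
  1 × C: 2 H
  1 × C: no H
  1 × C (aromatic): no H
  1 × F: no H
  1 × O: 1 H
  Total hydrogens = 17.
Molecular formula: C13H17FO

C13H17FO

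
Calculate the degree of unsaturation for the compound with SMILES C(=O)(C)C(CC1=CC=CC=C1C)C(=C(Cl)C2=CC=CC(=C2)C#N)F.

12

Molecular formula from the SMILES: C20H17ClFNO.
DoU = (2C + 2 + N − H − X)/2 = (2·20 + 2 + 1 − 17 − 2)/2 = 24/2 = 12.
(Structurally: 2 ring(s) + 10 π bond(s) = 12.)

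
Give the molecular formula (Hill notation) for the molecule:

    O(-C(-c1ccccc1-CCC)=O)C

Heavy atoms from the SMILES: 11 C, 2 O.
Implicit hydrogens by atom environment:
  4 × C (aromatic): 1 H each → 4
  2 × C: 3 H each → 6
  2 × C: 2 H each → 4
  2 × C (aromatic): no H
  2 × O: no H
  1 × C: no H
  Total hydrogens = 14.
Molecular formula: C11H14O2

C11H14O2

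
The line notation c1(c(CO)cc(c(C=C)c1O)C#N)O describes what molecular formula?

C10H9NO3

Heavy atoms from the SMILES: 10 C, 1 N, 3 O.
Implicit hydrogens by atom environment:
  5 × C (aromatic): no H
  3 × O: 1 H each → 3
  2 × C: 2 H each → 4
  1 × C (aromatic): 1 H
  1 × C: 1 H
  1 × C: no H
  1 × N: no H
  Total hydrogens = 9.
Molecular formula: C10H9NO3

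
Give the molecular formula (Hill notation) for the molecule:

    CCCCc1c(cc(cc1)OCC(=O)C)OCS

C14H20O3S

Heavy atoms from the SMILES: 14 C, 3 O, 1 S.
Implicit hydrogens by atom environment:
  5 × C: 2 H each → 10
  3 × C (aromatic): 1 H each → 3
  3 × C (aromatic): no H
  3 × O: no H
  2 × C: 3 H each → 6
  1 × C: no H
  1 × S: 1 H
  Total hydrogens = 20.
Molecular formula: C14H20O3S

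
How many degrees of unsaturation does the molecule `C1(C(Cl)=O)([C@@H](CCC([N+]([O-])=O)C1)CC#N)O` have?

Molecular formula from the SMILES: C9H11ClN2O4.
DoU = (2C + 2 + N − H − X)/2 = (2·9 + 2 + 2 − 11 − 1)/2 = 10/2 = 5.
(Structurally: 1 ring(s) + 4 π bond(s) = 5.)

5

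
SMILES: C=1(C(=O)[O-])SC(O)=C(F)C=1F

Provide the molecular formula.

C5HF2O3S-

Heavy atoms from the SMILES: 5 C, 2 F, 3 O, 1 S.
Implicit hydrogens by atom environment:
  4 × C (aromatic): no H
  2 × F: no H
  1 × C: no H
  1 × O: 1 H
  1 × O: no H
  1 × O (charge -1): no H
  1 × S (aromatic): no H
  Total hydrogens = 1.
Net charge -1.
Molecular formula: C5HF2O3S-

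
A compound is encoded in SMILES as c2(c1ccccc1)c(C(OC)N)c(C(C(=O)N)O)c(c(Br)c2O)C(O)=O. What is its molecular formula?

C17H17BrN2O6

Heavy atoms from the SMILES: 1 Br, 17 C, 2 N, 6 O.
Implicit hydrogens by atom environment:
  7 × C (aromatic): no H
  5 × C (aromatic): 1 H each → 5
  3 × O: 1 H each → 3
  3 × O: no H
  2 × C: 1 H each → 2
  2 × C: no H
  2 × N: 2 H each → 4
  1 × Br: no H
  1 × C: 3 H
  Total hydrogens = 17.
Molecular formula: C17H17BrN2O6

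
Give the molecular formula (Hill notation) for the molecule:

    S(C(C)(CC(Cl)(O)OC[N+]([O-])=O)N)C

Heavy atoms from the SMILES: 6 C, 1 Cl, 2 N, 4 O, 1 S.
Implicit hydrogens by atom environment:
  2 × C: 3 H each → 6
  2 × C: 2 H each → 4
  2 × C: no H
  2 × O: no H
  1 × Cl: no H
  1 × N: 2 H
  1 × N (charge +1): no H
  1 × O: 1 H
  1 × O (charge -1): no H
  1 × S: no H
  Total hydrogens = 13.
Molecular formula: C6H13ClN2O4S

C6H13ClN2O4S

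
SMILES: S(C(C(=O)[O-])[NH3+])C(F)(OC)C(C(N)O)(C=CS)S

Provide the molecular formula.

C8H15FN2O4S3

Heavy atoms from the SMILES: 8 C, 1 F, 2 N, 4 O, 3 S.
Implicit hydrogens by atom environment:
  4 × C: 1 H each → 4
  3 × C: no H
  2 × O: no H
  2 × S: 1 H each → 2
  1 × C: 3 H
  1 × F: no H
  1 × N (charge +1): 3 H
  1 × N: 2 H
  1 × O: 1 H
  1 × O (charge -1): no H
  1 × S: no H
  Total hydrogens = 15.
Molecular formula: C8H15FN2O4S3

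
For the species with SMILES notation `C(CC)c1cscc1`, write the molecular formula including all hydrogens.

C7H10S

Heavy atoms from the SMILES: 7 C, 1 S.
Implicit hydrogens by atom environment:
  3 × C (aromatic): 1 H each → 3
  2 × C: 2 H each → 4
  1 × C: 3 H
  1 × C (aromatic): no H
  1 × S (aromatic): no H
  Total hydrogens = 10.
Molecular formula: C7H10S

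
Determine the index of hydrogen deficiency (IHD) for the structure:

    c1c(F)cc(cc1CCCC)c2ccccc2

8

Molecular formula from the SMILES: C16H17F.
DoU = (2C + 2 + N − H − X)/2 = (2·16 + 2 + 0 − 17 − 1)/2 = 16/2 = 8.
(Structurally: 2 ring(s) + 6 π bond(s) = 8.)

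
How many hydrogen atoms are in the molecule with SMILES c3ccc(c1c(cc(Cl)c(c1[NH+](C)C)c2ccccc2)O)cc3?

Hydrogens are implicit in SMILES; fill each atom to its normal valence:
  11 × C (aromatic): 1 H each → 11
  7 × C (aromatic): no H
  2 × C: 3 H each → 6
  1 × Cl: no H
  1 × N (charge +1): 1 H
  1 × O: 1 H
  Total hydrogens = 19.

19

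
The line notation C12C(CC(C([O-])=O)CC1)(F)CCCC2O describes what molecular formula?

C11H16FO3-

Heavy atoms from the SMILES: 11 C, 1 F, 3 O.
Implicit hydrogens by atom environment:
  6 × C: 2 H each → 12
  3 × C: 1 H each → 3
  2 × C: no H
  1 × F: no H
  1 × O: 1 H
  1 × O: no H
  1 × O (charge -1): no H
  Total hydrogens = 16.
Net charge -1.
Molecular formula: C11H16FO3-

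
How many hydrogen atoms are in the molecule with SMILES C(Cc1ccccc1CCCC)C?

Hydrogens are implicit in SMILES; fill each atom to its normal valence:
  5 × C: 2 H each → 10
  4 × C (aromatic): 1 H each → 4
  2 × C: 3 H each → 6
  2 × C (aromatic): no H
  Total hydrogens = 20.

20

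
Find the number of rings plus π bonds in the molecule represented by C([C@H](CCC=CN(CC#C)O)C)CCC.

3

Molecular formula from the SMILES: C13H23NO.
DoU = (2C + 2 + N − H − X)/2 = (2·13 + 2 + 1 − 23 − 0)/2 = 6/2 = 3.
(Structurally: 0 ring(s) + 3 π bond(s) = 3.)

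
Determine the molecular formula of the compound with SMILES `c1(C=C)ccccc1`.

Heavy atoms from the SMILES: 8 C.
Implicit hydrogens by atom environment:
  5 × C (aromatic): 1 H each → 5
  1 × C: 2 H
  1 × C: 1 H
  1 × C (aromatic): no H
  Total hydrogens = 8.
Molecular formula: C8H8

C8H8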